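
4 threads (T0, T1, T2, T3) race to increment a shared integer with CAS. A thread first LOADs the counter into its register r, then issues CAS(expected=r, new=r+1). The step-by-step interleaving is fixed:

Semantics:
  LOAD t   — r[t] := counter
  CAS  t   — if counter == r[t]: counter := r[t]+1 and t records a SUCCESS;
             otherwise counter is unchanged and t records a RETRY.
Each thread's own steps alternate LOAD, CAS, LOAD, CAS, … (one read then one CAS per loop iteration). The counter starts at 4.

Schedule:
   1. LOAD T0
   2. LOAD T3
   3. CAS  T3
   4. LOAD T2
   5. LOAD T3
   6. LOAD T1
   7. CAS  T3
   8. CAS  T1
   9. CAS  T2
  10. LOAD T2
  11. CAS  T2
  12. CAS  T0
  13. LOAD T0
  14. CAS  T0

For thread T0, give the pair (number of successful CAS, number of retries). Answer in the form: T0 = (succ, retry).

   1) LOAD T0:  M=4  r_T0=4
   2) LOAD T3:  M=4  r_T3=4
   3) CAS  T3:  M=5  r_T3=4 ✓
   4) LOAD T2:  M=5  r_T2=5
   5) LOAD T3:  M=5  r_T3=5
   6) LOAD T1:  M=5  r_T1=5
   7) CAS  T3:  M=6  r_T3=5 ✓
   8) CAS  T1:  M=6  r_T1=5 ✗
   9) CAS  T2:  M=6  r_T2=5 ✗
  10) LOAD T2:  M=6  r_T2=6
  11) CAS  T2:  M=7  r_T2=6 ✓
  12) CAS  T0:  M=7  r_T0=4 ✗
  13) LOAD T0:  M=7  r_T0=7
  14) CAS  T0:  M=8  r_T0=7 ✓

T0 = (1, 1)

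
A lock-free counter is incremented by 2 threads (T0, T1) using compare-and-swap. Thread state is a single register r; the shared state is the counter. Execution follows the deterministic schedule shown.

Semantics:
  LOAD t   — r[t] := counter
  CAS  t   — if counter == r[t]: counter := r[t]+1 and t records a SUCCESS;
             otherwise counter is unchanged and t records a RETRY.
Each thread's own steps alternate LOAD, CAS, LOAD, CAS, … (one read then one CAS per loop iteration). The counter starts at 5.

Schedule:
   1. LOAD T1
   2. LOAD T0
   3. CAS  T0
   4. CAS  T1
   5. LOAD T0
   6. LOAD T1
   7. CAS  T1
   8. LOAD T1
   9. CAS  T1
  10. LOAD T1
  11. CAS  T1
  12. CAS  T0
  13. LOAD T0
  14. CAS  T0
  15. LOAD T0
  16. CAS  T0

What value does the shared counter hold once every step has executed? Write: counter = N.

counter = 11

step 1: T1 LOAD ⇒ load; ctr=5 reg=5
step 2: T0 LOAD ⇒ load; ctr=5 reg=5
step 3: T0 CAS ⇒ ok; ctr=6 reg=5
step 4: T1 CAS ⇒ retry; ctr=6 reg=5
step 5: T0 LOAD ⇒ load; ctr=6 reg=6
step 6: T1 LOAD ⇒ load; ctr=6 reg=6
step 7: T1 CAS ⇒ ok; ctr=7 reg=6
step 8: T1 LOAD ⇒ load; ctr=7 reg=7
step 9: T1 CAS ⇒ ok; ctr=8 reg=7
step 10: T1 LOAD ⇒ load; ctr=8 reg=8
step 11: T1 CAS ⇒ ok; ctr=9 reg=8
step 12: T0 CAS ⇒ retry; ctr=9 reg=6
step 13: T0 LOAD ⇒ load; ctr=9 reg=9
step 14: T0 CAS ⇒ ok; ctr=10 reg=9
step 15: T0 LOAD ⇒ load; ctr=10 reg=10
step 16: T0 CAS ⇒ ok; ctr=11 reg=10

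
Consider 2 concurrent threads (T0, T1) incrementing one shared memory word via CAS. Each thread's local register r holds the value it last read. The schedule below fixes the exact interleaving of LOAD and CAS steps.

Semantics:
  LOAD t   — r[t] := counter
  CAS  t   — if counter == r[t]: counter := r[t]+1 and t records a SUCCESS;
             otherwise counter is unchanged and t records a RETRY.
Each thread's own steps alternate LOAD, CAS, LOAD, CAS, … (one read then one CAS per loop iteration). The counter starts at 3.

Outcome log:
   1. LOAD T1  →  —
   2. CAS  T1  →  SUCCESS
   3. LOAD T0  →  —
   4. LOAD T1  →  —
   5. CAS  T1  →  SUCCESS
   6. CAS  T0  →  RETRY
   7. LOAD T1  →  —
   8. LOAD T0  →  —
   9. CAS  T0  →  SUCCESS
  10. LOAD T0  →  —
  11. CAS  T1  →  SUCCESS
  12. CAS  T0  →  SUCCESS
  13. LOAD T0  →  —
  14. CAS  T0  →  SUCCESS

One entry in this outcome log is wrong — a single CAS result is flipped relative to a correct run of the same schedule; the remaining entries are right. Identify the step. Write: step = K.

Reference trace:
1. LOAD T1 → mem=3 r[T1]=3 [LOAD]
2. CAS T1 → mem=4 r[T1]=3 [OK]
3. LOAD T0 → mem=4 r[T0]=4 [LOAD]
4. LOAD T1 → mem=4 r[T1]=4 [LOAD]
5. CAS T1 → mem=5 r[T1]=4 [OK]
6. CAS T0 → mem=5 r[T0]=4 [RETRY]
7. LOAD T1 → mem=5 r[T1]=5 [LOAD]
8. LOAD T0 → mem=5 r[T0]=5 [LOAD]
9. CAS T0 → mem=6 r[T0]=5 [OK]
10. LOAD T0 → mem=6 r[T0]=6 [LOAD]
11. CAS T1 → mem=6 r[T1]=5 [RETRY]
12. CAS T0 → mem=7 r[T0]=6 [OK]
13. LOAD T0 → mem=7 r[T0]=7 [LOAD]
14. CAS T0 → mem=8 r[T0]=7 [OK]
Log disagrees first at step 11.

step = 11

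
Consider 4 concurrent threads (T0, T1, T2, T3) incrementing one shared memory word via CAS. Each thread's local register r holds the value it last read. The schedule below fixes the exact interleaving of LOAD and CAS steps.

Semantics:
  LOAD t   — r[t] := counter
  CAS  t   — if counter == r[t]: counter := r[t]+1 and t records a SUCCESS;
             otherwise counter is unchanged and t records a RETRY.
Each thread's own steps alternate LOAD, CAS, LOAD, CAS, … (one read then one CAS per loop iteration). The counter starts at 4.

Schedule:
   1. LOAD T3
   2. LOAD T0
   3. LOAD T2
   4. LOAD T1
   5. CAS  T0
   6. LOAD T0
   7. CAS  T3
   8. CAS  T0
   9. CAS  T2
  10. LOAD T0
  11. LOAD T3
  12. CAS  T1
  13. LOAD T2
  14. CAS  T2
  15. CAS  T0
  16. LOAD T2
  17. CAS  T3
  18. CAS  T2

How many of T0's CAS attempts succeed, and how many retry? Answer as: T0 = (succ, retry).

   1) LOAD T3:  M=4  r_T3=4
   2) LOAD T0:  M=4  r_T0=4
   3) LOAD T2:  M=4  r_T2=4
   4) LOAD T1:  M=4  r_T1=4
   5) CAS  T0:  M=5  r_T0=4 ✓
   6) LOAD T0:  M=5  r_T0=5
   7) CAS  T3:  M=5  r_T3=4 ✗
   8) CAS  T0:  M=6  r_T0=5 ✓
   9) CAS  T2:  M=6  r_T2=4 ✗
  10) LOAD T0:  M=6  r_T0=6
  11) LOAD T3:  M=6  r_T3=6
  12) CAS  T1:  M=6  r_T1=4 ✗
  13) LOAD T2:  M=6  r_T2=6
  14) CAS  T2:  M=7  r_T2=6 ✓
  15) CAS  T0:  M=7  r_T0=6 ✗
  16) LOAD T2:  M=7  r_T2=7
  17) CAS  T3:  M=7  r_T3=6 ✗
  18) CAS  T2:  M=8  r_T2=7 ✓

T0 = (2, 1)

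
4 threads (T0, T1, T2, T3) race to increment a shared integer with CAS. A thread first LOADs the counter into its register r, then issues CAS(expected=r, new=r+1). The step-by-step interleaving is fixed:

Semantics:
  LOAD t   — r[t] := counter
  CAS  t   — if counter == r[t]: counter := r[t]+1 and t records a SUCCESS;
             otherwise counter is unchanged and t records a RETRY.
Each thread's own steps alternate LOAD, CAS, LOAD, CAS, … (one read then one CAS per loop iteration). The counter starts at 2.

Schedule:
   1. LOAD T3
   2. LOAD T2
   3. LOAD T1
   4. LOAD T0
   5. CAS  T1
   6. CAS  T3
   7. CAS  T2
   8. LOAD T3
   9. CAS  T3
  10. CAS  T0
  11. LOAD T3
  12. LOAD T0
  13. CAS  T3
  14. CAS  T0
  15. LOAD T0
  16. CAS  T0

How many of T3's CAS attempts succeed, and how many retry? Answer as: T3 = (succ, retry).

T3 = (2, 1)

step 1: T3 LOAD ⇒ load; ctr=2 reg=2
step 2: T2 LOAD ⇒ load; ctr=2 reg=2
step 3: T1 LOAD ⇒ load; ctr=2 reg=2
step 4: T0 LOAD ⇒ load; ctr=2 reg=2
step 5: T1 CAS ⇒ ok; ctr=3 reg=2
step 6: T3 CAS ⇒ retry; ctr=3 reg=2
step 7: T2 CAS ⇒ retry; ctr=3 reg=2
step 8: T3 LOAD ⇒ load; ctr=3 reg=3
step 9: T3 CAS ⇒ ok; ctr=4 reg=3
step 10: T0 CAS ⇒ retry; ctr=4 reg=2
step 11: T3 LOAD ⇒ load; ctr=4 reg=4
step 12: T0 LOAD ⇒ load; ctr=4 reg=4
step 13: T3 CAS ⇒ ok; ctr=5 reg=4
step 14: T0 CAS ⇒ retry; ctr=5 reg=4
step 15: T0 LOAD ⇒ load; ctr=5 reg=5
step 16: T0 CAS ⇒ ok; ctr=6 reg=5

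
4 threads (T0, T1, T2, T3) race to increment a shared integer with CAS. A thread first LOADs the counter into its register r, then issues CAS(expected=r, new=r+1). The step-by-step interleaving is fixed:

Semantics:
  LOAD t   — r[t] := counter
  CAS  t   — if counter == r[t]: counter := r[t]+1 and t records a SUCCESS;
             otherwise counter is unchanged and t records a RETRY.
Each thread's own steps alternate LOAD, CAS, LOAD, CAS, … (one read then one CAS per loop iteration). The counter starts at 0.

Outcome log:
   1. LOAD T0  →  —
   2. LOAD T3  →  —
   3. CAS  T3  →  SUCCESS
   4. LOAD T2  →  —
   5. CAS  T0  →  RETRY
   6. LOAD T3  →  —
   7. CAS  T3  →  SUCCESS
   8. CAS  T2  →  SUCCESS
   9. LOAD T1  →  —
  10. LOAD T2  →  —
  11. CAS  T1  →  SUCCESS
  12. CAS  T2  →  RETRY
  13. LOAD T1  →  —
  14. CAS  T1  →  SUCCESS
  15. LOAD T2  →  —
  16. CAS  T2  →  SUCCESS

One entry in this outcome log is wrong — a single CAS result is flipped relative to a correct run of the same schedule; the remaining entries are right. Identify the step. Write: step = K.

Correct run:
[1] T0.load  rd  (counter 0, T0.r 0)
[2] T3.load  rd  (counter 0, T3.r 0)
[3] T3.cas  hit  (counter 1, T3.r 0)
[4] T2.load  rd  (counter 1, T2.r 1)
[5] T0.cas  miss  (counter 1, T0.r 0)
[6] T3.load  rd  (counter 1, T3.r 1)
[7] T3.cas  hit  (counter 2, T3.r 1)
[8] T2.cas  miss  (counter 2, T2.r 1)
[9] T1.load  rd  (counter 2, T1.r 2)
[10] T2.load  rd  (counter 2, T2.r 2)
[11] T1.cas  hit  (counter 3, T1.r 2)
[12] T2.cas  miss  (counter 3, T2.r 2)
[13] T1.load  rd  (counter 3, T1.r 3)
[14] T1.cas  hit  (counter 4, T1.r 3)
[15] T2.load  rd  (counter 4, T2.r 4)
[16] T2.cas  hit  (counter 5, T2.r 4)
Mismatch at 8.

step = 8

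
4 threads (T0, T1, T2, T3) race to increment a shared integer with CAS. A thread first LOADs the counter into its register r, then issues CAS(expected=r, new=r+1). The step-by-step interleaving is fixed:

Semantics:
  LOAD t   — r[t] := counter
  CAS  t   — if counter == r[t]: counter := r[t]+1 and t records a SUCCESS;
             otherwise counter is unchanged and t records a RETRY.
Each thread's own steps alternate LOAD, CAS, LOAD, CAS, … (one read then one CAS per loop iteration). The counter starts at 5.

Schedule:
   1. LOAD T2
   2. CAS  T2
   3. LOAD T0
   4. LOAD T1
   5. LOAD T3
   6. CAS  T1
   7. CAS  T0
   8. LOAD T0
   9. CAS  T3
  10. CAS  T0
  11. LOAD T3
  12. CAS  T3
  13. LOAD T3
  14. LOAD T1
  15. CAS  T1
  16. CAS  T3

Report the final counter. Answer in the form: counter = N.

T2 LOAD — after: cnt=5, r=5 — load
T2 CAS — after: cnt=6, r=5 — ok
T0 LOAD — after: cnt=6, r=6 — load
T1 LOAD — after: cnt=6, r=6 — load
T3 LOAD — after: cnt=6, r=6 — load
T1 CAS — after: cnt=7, r=6 — ok
T0 CAS — after: cnt=7, r=6 — retry
T0 LOAD — after: cnt=7, r=7 — load
T3 CAS — after: cnt=7, r=6 — retry
T0 CAS — after: cnt=8, r=7 — ok
T3 LOAD — after: cnt=8, r=8 — load
T3 CAS — after: cnt=9, r=8 — ok
T3 LOAD — after: cnt=9, r=9 — load
T1 LOAD — after: cnt=9, r=9 — load
T1 CAS — after: cnt=10, r=9 — ok
T3 CAS — after: cnt=10, r=9 — retry

counter = 10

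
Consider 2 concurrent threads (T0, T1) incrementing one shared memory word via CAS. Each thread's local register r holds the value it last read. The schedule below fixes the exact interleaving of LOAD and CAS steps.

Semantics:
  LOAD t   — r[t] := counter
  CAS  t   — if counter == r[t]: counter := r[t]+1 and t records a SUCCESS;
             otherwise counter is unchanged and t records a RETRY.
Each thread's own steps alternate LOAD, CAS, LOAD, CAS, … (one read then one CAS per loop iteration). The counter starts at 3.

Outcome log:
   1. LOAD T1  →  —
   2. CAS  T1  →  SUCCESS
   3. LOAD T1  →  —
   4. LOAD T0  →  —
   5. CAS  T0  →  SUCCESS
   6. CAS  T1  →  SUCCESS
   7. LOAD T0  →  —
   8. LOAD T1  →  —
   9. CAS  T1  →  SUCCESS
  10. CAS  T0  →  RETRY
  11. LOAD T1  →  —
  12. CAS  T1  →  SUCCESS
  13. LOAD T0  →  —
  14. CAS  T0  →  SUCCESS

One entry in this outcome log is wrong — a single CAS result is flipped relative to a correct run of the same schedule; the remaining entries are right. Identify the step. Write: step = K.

step = 6

Reference trace:
[1] T1.load  rd  (counter 3, T1.r 3)
[2] T1.cas  hit  (counter 4, T1.r 3)
[3] T1.load  rd  (counter 4, T1.r 4)
[4] T0.load  rd  (counter 4, T0.r 4)
[5] T0.cas  hit  (counter 5, T0.r 4)
[6] T1.cas  miss  (counter 5, T1.r 4)
[7] T0.load  rd  (counter 5, T0.r 5)
[8] T1.load  rd  (counter 5, T1.r 5)
[9] T1.cas  hit  (counter 6, T1.r 5)
[10] T0.cas  miss  (counter 6, T0.r 5)
[11] T1.load  rd  (counter 6, T1.r 6)
[12] T1.cas  hit  (counter 7, T1.r 6)
[13] T0.load  rd  (counter 7, T0.r 7)
[14] T0.cas  hit  (counter 8, T0.r 7)
Log disagrees first at step 6.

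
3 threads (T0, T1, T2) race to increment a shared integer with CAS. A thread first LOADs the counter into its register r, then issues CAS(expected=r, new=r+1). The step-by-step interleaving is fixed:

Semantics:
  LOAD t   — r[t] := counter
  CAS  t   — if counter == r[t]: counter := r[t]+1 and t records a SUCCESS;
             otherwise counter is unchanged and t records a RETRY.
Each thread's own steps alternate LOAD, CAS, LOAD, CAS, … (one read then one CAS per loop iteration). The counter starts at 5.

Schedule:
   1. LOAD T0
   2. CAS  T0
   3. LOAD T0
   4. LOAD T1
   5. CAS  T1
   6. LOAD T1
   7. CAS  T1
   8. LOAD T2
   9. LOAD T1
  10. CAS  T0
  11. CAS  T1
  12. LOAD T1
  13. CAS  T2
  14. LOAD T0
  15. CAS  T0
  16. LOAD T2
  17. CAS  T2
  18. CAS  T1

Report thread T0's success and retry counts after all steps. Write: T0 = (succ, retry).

T0 = (2, 1)

[1] T0.load  rd  (counter 5, T0.r 5)
[2] T0.cas  hit  (counter 6, T0.r 5)
[3] T0.load  rd  (counter 6, T0.r 6)
[4] T1.load  rd  (counter 6, T1.r 6)
[5] T1.cas  hit  (counter 7, T1.r 6)
[6] T1.load  rd  (counter 7, T1.r 7)
[7] T1.cas  hit  (counter 8, T1.r 7)
[8] T2.load  rd  (counter 8, T2.r 8)
[9] T1.load  rd  (counter 8, T1.r 8)
[10] T0.cas  miss  (counter 8, T0.r 6)
[11] T1.cas  hit  (counter 9, T1.r 8)
[12] T1.load  rd  (counter 9, T1.r 9)
[13] T2.cas  miss  (counter 9, T2.r 8)
[14] T0.load  rd  (counter 9, T0.r 9)
[15] T0.cas  hit  (counter 10, T0.r 9)
[16] T2.load  rd  (counter 10, T2.r 10)
[17] T2.cas  hit  (counter 11, T2.r 10)
[18] T1.cas  miss  (counter 11, T1.r 9)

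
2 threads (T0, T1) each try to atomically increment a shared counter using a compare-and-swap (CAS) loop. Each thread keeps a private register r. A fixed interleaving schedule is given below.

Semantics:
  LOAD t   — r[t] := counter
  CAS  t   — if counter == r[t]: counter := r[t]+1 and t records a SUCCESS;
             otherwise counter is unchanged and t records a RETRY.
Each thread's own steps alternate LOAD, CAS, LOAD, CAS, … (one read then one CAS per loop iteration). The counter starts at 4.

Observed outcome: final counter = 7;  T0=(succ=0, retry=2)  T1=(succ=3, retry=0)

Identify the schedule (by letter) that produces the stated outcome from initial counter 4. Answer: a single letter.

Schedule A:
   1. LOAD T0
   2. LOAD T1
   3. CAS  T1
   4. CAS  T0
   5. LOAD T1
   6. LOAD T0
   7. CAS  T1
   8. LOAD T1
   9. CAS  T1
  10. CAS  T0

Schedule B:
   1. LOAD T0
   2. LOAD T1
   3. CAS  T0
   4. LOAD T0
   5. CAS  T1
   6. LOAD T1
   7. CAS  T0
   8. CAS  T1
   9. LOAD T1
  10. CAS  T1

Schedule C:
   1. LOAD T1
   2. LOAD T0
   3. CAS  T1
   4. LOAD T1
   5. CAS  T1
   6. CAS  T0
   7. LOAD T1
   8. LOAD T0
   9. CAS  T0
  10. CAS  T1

Tracing schedule A:
1. LOAD T0 → mem=4 r[T0]=4 [LOAD]
2. LOAD T1 → mem=4 r[T1]=4 [LOAD]
3. CAS T1 → mem=5 r[T1]=4 [OK]
4. CAS T0 → mem=5 r[T0]=4 [RETRY]
5. LOAD T1 → mem=5 r[T1]=5 [LOAD]
6. LOAD T0 → mem=5 r[T0]=5 [LOAD]
7. CAS T1 → mem=6 r[T1]=5 [OK]
8. LOAD T1 → mem=6 r[T1]=6 [LOAD]
9. CAS T1 → mem=7 r[T1]=6 [OK]
10. CAS T0 → mem=7 r[T0]=5 [RETRY]

A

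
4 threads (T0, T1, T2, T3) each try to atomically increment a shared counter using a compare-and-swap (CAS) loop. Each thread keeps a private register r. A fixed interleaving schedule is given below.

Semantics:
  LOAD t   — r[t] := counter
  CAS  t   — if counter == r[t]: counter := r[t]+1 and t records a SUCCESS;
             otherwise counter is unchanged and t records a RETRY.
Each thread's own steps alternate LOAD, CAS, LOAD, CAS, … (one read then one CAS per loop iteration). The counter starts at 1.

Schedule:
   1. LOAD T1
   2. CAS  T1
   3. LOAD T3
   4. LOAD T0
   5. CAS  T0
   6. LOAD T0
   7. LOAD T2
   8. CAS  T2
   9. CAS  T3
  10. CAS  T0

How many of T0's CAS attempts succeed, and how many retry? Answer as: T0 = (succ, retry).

T0 = (1, 1)

1. LOAD T1 → mem=1 r[T1]=1 [LOAD]
2. CAS T1 → mem=2 r[T1]=1 [OK]
3. LOAD T3 → mem=2 r[T3]=2 [LOAD]
4. LOAD T0 → mem=2 r[T0]=2 [LOAD]
5. CAS T0 → mem=3 r[T0]=2 [OK]
6. LOAD T0 → mem=3 r[T0]=3 [LOAD]
7. LOAD T2 → mem=3 r[T2]=3 [LOAD]
8. CAS T2 → mem=4 r[T2]=3 [OK]
9. CAS T3 → mem=4 r[T3]=2 [RETRY]
10. CAS T0 → mem=4 r[T0]=3 [RETRY]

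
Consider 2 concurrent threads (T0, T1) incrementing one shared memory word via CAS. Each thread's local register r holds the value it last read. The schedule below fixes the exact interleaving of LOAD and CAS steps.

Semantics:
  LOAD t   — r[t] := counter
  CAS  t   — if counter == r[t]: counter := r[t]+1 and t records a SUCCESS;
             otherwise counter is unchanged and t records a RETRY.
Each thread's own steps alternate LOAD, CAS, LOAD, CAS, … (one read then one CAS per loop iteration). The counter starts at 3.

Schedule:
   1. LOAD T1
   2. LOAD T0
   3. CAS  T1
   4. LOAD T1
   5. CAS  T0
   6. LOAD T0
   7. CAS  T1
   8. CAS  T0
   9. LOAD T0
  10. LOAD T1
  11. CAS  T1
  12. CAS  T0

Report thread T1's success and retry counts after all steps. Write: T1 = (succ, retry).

#1 T1 reads 3
#2 T0 reads 3
#3 T1 CAS(3→4) writes; counter now 4
#4 T1 reads 4
#5 T0 CAS(3→4) fails; counter now 4
#6 T0 reads 4
#7 T1 CAS(4→5) writes; counter now 5
#8 T0 CAS(4→5) fails; counter now 5
#9 T0 reads 5
#10 T1 reads 5
#11 T1 CAS(5→6) writes; counter now 6
#12 T0 CAS(5→6) fails; counter now 6

T1 = (3, 0)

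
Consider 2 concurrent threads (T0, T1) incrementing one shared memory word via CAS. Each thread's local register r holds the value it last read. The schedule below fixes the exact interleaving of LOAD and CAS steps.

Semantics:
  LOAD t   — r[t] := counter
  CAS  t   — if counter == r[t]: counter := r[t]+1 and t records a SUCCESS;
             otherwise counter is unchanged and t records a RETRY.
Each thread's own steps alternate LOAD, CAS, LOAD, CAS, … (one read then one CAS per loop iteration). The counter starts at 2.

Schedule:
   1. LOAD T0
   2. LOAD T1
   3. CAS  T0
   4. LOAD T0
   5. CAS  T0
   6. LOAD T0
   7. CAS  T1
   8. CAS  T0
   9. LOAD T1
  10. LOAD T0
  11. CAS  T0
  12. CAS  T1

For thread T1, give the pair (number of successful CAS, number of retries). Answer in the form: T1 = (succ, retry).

step 1: T0 LOAD ⇒ load; ctr=2 reg=2
step 2: T1 LOAD ⇒ load; ctr=2 reg=2
step 3: T0 CAS ⇒ ok; ctr=3 reg=2
step 4: T0 LOAD ⇒ load; ctr=3 reg=3
step 5: T0 CAS ⇒ ok; ctr=4 reg=3
step 6: T0 LOAD ⇒ load; ctr=4 reg=4
step 7: T1 CAS ⇒ retry; ctr=4 reg=2
step 8: T0 CAS ⇒ ok; ctr=5 reg=4
step 9: T1 LOAD ⇒ load; ctr=5 reg=5
step 10: T0 LOAD ⇒ load; ctr=5 reg=5
step 11: T0 CAS ⇒ ok; ctr=6 reg=5
step 12: T1 CAS ⇒ retry; ctr=6 reg=5

T1 = (0, 2)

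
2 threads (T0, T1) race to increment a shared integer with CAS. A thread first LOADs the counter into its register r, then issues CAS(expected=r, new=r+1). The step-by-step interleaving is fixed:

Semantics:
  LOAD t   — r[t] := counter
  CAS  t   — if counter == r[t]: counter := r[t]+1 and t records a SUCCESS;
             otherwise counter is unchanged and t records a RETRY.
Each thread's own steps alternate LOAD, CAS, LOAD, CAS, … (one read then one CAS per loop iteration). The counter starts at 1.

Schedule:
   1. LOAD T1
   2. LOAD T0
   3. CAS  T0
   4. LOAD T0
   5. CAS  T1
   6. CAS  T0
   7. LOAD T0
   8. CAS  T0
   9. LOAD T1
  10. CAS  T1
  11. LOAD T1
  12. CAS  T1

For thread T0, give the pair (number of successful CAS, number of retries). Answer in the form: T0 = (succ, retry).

   1) LOAD T1:  M=1  r_T1=1
   2) LOAD T0:  M=1  r_T0=1
   3) CAS  T0:  M=2  r_T0=1 ✓
   4) LOAD T0:  M=2  r_T0=2
   5) CAS  T1:  M=2  r_T1=1 ✗
   6) CAS  T0:  M=3  r_T0=2 ✓
   7) LOAD T0:  M=3  r_T0=3
   8) CAS  T0:  M=4  r_T0=3 ✓
   9) LOAD T1:  M=4  r_T1=4
  10) CAS  T1:  M=5  r_T1=4 ✓
  11) LOAD T1:  M=5  r_T1=5
  12) CAS  T1:  M=6  r_T1=5 ✓

T0 = (3, 0)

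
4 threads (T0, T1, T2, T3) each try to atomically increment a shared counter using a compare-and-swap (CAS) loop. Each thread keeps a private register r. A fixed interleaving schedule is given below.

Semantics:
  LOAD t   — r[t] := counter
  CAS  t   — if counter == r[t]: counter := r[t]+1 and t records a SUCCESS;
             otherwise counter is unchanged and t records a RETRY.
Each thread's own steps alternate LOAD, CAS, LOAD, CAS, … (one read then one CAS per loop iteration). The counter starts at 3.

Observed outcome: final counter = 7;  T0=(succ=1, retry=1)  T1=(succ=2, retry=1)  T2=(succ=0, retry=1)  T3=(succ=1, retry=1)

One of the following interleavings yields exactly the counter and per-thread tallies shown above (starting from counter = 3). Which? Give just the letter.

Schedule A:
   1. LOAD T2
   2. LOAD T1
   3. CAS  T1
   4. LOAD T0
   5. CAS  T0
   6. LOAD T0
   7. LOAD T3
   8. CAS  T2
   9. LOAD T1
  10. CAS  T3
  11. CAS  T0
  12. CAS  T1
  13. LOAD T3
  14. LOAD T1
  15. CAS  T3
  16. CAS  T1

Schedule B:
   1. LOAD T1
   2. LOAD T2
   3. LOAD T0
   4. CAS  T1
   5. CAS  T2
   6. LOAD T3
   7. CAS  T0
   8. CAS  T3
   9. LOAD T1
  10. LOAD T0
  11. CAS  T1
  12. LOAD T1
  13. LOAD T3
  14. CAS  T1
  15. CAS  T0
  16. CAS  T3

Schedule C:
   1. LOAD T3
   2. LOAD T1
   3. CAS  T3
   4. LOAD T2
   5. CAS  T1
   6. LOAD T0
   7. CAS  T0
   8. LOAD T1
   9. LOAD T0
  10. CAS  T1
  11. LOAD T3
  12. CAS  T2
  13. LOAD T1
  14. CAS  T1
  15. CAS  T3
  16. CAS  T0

C

Simulating candidate C:
T3 LOAD — after: cnt=3, r=3 — load
T1 LOAD — after: cnt=3, r=3 — load
T3 CAS — after: cnt=4, r=3 — ok
T2 LOAD — after: cnt=4, r=4 — load
T1 CAS — after: cnt=4, r=3 — retry
T0 LOAD — after: cnt=4, r=4 — load
T0 CAS — after: cnt=5, r=4 — ok
T1 LOAD — after: cnt=5, r=5 — load
T0 LOAD — after: cnt=5, r=5 — load
T1 CAS — after: cnt=6, r=5 — ok
T3 LOAD — after: cnt=6, r=6 — load
T2 CAS — after: cnt=6, r=4 — retry
T1 LOAD — after: cnt=6, r=6 — load
T1 CAS — after: cnt=7, r=6 — ok
T3 CAS — after: cnt=7, r=6 — retry
T0 CAS — after: cnt=7, r=5 — retry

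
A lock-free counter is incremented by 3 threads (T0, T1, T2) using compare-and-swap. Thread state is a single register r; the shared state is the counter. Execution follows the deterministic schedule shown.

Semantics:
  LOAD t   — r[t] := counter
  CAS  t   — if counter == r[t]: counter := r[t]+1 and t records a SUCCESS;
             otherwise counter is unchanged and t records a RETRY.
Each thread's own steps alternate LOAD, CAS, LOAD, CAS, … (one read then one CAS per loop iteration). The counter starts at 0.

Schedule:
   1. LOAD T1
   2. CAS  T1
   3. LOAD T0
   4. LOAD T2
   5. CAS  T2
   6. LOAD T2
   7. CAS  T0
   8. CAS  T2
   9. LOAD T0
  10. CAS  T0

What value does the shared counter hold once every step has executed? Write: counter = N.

[1] T1.load  rd  (counter 0, T1.r 0)
[2] T1.cas  hit  (counter 1, T1.r 0)
[3] T0.load  rd  (counter 1, T0.r 1)
[4] T2.load  rd  (counter 1, T2.r 1)
[5] T2.cas  hit  (counter 2, T2.r 1)
[6] T2.load  rd  (counter 2, T2.r 2)
[7] T0.cas  miss  (counter 2, T0.r 1)
[8] T2.cas  hit  (counter 3, T2.r 2)
[9] T0.load  rd  (counter 3, T0.r 3)
[10] T0.cas  hit  (counter 4, T0.r 3)

counter = 4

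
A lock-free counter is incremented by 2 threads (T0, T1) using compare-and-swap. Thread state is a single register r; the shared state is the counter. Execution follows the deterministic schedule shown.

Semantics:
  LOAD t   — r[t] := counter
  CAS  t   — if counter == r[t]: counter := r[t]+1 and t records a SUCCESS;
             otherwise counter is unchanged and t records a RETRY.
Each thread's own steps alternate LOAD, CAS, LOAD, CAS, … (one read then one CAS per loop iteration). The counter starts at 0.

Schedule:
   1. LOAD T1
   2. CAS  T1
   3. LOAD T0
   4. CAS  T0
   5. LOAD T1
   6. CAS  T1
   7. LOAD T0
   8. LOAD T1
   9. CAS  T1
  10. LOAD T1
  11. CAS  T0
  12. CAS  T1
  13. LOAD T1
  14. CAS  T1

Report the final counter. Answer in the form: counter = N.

[1] T1.load  rd  (counter 0, T1.r 0)
[2] T1.cas  hit  (counter 1, T1.r 0)
[3] T0.load  rd  (counter 1, T0.r 1)
[4] T0.cas  hit  (counter 2, T0.r 1)
[5] T1.load  rd  (counter 2, T1.r 2)
[6] T1.cas  hit  (counter 3, T1.r 2)
[7] T0.load  rd  (counter 3, T0.r 3)
[8] T1.load  rd  (counter 3, T1.r 3)
[9] T1.cas  hit  (counter 4, T1.r 3)
[10] T1.load  rd  (counter 4, T1.r 4)
[11] T0.cas  miss  (counter 4, T0.r 3)
[12] T1.cas  hit  (counter 5, T1.r 4)
[13] T1.load  rd  (counter 5, T1.r 5)
[14] T1.cas  hit  (counter 6, T1.r 5)

counter = 6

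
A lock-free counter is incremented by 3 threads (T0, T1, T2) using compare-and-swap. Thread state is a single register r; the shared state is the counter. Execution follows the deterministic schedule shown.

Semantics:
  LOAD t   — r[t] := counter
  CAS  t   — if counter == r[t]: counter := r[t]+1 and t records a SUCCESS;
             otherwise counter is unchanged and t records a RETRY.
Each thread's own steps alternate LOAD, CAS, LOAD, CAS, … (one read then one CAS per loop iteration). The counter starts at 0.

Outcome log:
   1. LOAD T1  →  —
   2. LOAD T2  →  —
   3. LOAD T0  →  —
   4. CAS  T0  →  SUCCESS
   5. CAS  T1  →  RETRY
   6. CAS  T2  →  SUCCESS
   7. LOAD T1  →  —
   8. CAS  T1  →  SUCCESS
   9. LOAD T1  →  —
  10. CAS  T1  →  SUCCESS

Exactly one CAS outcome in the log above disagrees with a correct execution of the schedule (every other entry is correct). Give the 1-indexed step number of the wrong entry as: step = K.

step = 6

Reference trace:
[1] T1.load  rd  (counter 0, T1.r 0)
[2] T2.load  rd  (counter 0, T2.r 0)
[3] T0.load  rd  (counter 0, T0.r 0)
[4] T0.cas  hit  (counter 1, T0.r 0)
[5] T1.cas  miss  (counter 1, T1.r 0)
[6] T2.cas  miss  (counter 1, T2.r 0)
[7] T1.load  rd  (counter 1, T1.r 1)
[8] T1.cas  hit  (counter 2, T1.r 1)
[9] T1.load  rd  (counter 2, T1.r 2)
[10] T1.cas  hit  (counter 3, T1.r 2)
Flip is step 6.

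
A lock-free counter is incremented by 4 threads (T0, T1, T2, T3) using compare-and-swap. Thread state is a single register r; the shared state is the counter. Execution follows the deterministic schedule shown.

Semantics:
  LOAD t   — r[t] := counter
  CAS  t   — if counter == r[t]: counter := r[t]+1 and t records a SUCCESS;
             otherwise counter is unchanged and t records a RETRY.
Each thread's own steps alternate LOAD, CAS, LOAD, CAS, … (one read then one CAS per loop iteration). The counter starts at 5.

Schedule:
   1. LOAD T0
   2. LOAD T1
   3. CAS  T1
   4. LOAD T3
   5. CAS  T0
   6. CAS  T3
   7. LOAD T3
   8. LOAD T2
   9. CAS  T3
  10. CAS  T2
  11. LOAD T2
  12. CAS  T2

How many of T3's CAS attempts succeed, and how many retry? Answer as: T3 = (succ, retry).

T3 = (2, 0)

#1 T0 reads 5
#2 T1 reads 5
#3 T1 CAS(5→6) writes; counter now 6
#4 T3 reads 6
#5 T0 CAS(5→6) fails; counter now 6
#6 T3 CAS(6→7) writes; counter now 7
#7 T3 reads 7
#8 T2 reads 7
#9 T3 CAS(7→8) writes; counter now 8
#10 T2 CAS(7→8) fails; counter now 8
#11 T2 reads 8
#12 T2 CAS(8→9) writes; counter now 9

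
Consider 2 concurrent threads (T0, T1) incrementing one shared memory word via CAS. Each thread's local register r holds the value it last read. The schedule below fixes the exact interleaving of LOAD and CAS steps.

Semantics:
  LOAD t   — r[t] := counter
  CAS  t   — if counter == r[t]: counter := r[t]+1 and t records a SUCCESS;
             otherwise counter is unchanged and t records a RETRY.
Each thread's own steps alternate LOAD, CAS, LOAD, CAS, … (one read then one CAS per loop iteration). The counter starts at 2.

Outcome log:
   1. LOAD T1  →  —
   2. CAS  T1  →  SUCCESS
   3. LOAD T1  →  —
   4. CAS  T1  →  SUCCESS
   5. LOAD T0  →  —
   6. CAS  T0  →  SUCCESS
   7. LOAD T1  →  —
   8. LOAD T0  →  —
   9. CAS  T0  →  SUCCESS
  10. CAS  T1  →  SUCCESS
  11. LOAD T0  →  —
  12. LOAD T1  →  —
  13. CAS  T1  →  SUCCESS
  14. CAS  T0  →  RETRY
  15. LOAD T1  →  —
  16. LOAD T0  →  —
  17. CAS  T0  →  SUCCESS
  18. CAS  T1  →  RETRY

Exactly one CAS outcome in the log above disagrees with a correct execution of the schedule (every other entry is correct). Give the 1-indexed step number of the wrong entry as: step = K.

Re-executing:
T1 LOAD — after: cnt=2, r=2 — load
T1 CAS — after: cnt=3, r=2 — ok
T1 LOAD — after: cnt=3, r=3 — load
T1 CAS — after: cnt=4, r=3 — ok
T0 LOAD — after: cnt=4, r=4 — load
T0 CAS — after: cnt=5, r=4 — ok
T1 LOAD — after: cnt=5, r=5 — load
T0 LOAD — after: cnt=5, r=5 — load
T0 CAS — after: cnt=6, r=5 — ok
T1 CAS — after: cnt=6, r=5 — retry
T0 LOAD — after: cnt=6, r=6 — load
T1 LOAD — after: cnt=6, r=6 — load
T1 CAS — after: cnt=7, r=6 — ok
T0 CAS — after: cnt=7, r=6 — retry
T1 LOAD — after: cnt=7, r=7 — load
T0 LOAD — after: cnt=7, r=7 — load
T0 CAS — after: cnt=8, r=7 — ok
T1 CAS — after: cnt=8, r=7 — retry
Flip is step 10.

step = 10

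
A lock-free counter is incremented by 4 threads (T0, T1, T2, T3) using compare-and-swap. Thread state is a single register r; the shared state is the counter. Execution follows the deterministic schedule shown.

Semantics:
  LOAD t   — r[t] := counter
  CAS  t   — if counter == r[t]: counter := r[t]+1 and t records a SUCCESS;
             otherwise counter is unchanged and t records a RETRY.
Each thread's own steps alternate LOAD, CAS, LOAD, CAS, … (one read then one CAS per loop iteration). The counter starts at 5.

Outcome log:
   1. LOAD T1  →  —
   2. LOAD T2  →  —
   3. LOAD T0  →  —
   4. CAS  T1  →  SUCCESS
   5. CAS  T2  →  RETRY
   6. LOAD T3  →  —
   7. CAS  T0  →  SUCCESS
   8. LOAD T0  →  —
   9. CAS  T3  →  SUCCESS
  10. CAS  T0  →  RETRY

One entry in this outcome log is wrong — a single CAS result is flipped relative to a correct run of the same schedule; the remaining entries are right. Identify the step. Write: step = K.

step = 7

Re-executing:
[1] T1.load  rd  (counter 5, T1.r 5)
[2] T2.load  rd  (counter 5, T2.r 5)
[3] T0.load  rd  (counter 5, T0.r 5)
[4] T1.cas  hit  (counter 6, T1.r 5)
[5] T2.cas  miss  (counter 6, T2.r 5)
[6] T3.load  rd  (counter 6, T3.r 6)
[7] T0.cas  miss  (counter 6, T0.r 5)
[8] T0.load  rd  (counter 6, T0.r 6)
[9] T3.cas  hit  (counter 7, T3.r 6)
[10] T0.cas  miss  (counter 7, T0.r 6)
Log disagrees first at step 7.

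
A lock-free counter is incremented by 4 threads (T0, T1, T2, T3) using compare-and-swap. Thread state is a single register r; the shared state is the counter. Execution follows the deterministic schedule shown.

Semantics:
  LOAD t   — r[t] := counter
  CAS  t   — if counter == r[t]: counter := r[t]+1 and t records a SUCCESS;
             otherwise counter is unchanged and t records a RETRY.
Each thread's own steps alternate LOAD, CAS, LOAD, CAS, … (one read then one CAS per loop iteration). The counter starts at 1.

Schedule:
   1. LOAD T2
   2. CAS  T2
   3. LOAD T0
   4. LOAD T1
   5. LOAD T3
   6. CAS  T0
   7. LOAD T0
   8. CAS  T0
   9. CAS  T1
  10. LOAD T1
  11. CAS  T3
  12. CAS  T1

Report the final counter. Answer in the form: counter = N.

counter = 5

#1 T2 reads 1
#2 T2 CAS(1→2) writes; counter now 2
#3 T0 reads 2
#4 T1 reads 2
#5 T3 reads 2
#6 T0 CAS(2→3) writes; counter now 3
#7 T0 reads 3
#8 T0 CAS(3→4) writes; counter now 4
#9 T1 CAS(2→3) fails; counter now 4
#10 T1 reads 4
#11 T3 CAS(2→3) fails; counter now 4
#12 T1 CAS(4→5) writes; counter now 5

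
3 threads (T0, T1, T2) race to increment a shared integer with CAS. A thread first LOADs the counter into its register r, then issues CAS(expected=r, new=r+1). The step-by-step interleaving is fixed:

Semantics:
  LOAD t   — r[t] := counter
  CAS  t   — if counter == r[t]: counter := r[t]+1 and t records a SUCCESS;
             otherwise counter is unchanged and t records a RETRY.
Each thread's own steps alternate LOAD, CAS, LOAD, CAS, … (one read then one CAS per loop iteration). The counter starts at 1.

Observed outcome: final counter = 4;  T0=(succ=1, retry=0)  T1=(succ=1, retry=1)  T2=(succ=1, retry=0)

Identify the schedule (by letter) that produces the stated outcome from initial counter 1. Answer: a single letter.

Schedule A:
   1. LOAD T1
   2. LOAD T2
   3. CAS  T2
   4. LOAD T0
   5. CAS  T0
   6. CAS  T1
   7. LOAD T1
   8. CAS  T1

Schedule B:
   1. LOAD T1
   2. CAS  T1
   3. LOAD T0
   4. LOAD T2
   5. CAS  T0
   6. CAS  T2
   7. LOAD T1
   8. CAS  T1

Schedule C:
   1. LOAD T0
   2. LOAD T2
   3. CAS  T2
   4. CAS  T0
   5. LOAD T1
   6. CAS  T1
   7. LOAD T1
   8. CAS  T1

A

Tracing schedule A:
   1) LOAD T1:  M=1  r_T1=1
   2) LOAD T2:  M=1  r_T2=1
   3) CAS  T2:  M=2  r_T2=1 ✓
   4) LOAD T0:  M=2  r_T0=2
   5) CAS  T0:  M=3  r_T0=2 ✓
   6) CAS  T1:  M=3  r_T1=1 ✗
   7) LOAD T1:  M=3  r_T1=3
   8) CAS  T1:  M=4  r_T1=3 ✓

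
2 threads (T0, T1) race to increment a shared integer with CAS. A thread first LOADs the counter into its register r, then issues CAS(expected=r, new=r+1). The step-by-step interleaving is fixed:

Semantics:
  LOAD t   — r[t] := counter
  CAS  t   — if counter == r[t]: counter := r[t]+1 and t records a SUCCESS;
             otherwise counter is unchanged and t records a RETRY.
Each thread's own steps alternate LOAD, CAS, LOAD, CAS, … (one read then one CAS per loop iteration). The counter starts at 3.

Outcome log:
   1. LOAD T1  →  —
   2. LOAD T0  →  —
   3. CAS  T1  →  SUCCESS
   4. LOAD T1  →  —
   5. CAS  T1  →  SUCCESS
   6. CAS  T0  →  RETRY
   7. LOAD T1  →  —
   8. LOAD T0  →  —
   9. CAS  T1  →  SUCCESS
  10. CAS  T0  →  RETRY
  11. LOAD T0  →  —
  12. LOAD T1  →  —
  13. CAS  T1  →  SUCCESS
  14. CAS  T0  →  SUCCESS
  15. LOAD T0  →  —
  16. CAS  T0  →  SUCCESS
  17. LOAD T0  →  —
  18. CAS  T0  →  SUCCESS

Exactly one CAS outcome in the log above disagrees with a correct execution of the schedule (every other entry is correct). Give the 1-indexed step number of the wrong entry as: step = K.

step = 14

Reference trace:
T1 LOAD — after: cnt=3, r=3 — load
T0 LOAD — after: cnt=3, r=3 — load
T1 CAS — after: cnt=4, r=3 — ok
T1 LOAD — after: cnt=4, r=4 — load
T1 CAS — after: cnt=5, r=4 — ok
T0 CAS — after: cnt=5, r=3 — retry
T1 LOAD — after: cnt=5, r=5 — load
T0 LOAD — after: cnt=5, r=5 — load
T1 CAS — after: cnt=6, r=5 — ok
T0 CAS — after: cnt=6, r=5 — retry
T0 LOAD — after: cnt=6, r=6 — load
T1 LOAD — after: cnt=6, r=6 — load
T1 CAS — after: cnt=7, r=6 — ok
T0 CAS — after: cnt=7, r=6 — retry
T0 LOAD — after: cnt=7, r=7 — load
T0 CAS — after: cnt=8, r=7 — ok
T0 LOAD — after: cnt=8, r=8 — load
T0 CAS — after: cnt=9, r=8 — ok
Log disagrees first at step 14.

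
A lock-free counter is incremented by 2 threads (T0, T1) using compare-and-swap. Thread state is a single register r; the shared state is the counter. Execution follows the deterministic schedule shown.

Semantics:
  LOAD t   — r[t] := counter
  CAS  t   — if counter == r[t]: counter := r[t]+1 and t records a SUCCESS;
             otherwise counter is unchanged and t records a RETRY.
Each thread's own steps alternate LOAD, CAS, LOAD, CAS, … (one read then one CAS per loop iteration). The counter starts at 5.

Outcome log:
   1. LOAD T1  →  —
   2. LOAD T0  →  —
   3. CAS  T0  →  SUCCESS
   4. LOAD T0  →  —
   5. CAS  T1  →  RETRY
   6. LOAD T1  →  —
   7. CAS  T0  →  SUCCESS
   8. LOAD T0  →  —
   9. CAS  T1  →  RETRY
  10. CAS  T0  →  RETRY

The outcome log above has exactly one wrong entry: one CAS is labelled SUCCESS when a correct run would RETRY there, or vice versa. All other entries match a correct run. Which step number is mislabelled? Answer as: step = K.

Reference trace:
step 1: T1 LOAD ⇒ load; ctr=5 reg=5
step 2: T0 LOAD ⇒ load; ctr=5 reg=5
step 3: T0 CAS ⇒ ok; ctr=6 reg=5
step 4: T0 LOAD ⇒ load; ctr=6 reg=6
step 5: T1 CAS ⇒ retry; ctr=6 reg=5
step 6: T1 LOAD ⇒ load; ctr=6 reg=6
step 7: T0 CAS ⇒ ok; ctr=7 reg=6
step 8: T0 LOAD ⇒ load; ctr=7 reg=7
step 9: T1 CAS ⇒ retry; ctr=7 reg=6
step 10: T0 CAS ⇒ ok; ctr=8 reg=7
Log disagrees first at step 10.

step = 10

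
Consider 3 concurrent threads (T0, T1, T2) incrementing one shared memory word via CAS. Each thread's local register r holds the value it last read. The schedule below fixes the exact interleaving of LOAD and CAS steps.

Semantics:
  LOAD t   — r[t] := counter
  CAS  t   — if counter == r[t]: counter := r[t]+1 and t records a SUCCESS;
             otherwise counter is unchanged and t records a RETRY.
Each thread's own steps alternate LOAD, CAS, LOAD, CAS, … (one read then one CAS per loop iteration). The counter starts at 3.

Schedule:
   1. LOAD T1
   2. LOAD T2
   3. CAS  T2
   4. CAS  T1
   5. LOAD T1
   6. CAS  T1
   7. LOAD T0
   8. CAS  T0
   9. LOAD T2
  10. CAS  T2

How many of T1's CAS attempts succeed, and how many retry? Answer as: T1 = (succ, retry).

step 1: T1 LOAD ⇒ load; ctr=3 reg=3
step 2: T2 LOAD ⇒ load; ctr=3 reg=3
step 3: T2 CAS ⇒ ok; ctr=4 reg=3
step 4: T1 CAS ⇒ retry; ctr=4 reg=3
step 5: T1 LOAD ⇒ load; ctr=4 reg=4
step 6: T1 CAS ⇒ ok; ctr=5 reg=4
step 7: T0 LOAD ⇒ load; ctr=5 reg=5
step 8: T0 CAS ⇒ ok; ctr=6 reg=5
step 9: T2 LOAD ⇒ load; ctr=6 reg=6
step 10: T2 CAS ⇒ ok; ctr=7 reg=6

T1 = (1, 1)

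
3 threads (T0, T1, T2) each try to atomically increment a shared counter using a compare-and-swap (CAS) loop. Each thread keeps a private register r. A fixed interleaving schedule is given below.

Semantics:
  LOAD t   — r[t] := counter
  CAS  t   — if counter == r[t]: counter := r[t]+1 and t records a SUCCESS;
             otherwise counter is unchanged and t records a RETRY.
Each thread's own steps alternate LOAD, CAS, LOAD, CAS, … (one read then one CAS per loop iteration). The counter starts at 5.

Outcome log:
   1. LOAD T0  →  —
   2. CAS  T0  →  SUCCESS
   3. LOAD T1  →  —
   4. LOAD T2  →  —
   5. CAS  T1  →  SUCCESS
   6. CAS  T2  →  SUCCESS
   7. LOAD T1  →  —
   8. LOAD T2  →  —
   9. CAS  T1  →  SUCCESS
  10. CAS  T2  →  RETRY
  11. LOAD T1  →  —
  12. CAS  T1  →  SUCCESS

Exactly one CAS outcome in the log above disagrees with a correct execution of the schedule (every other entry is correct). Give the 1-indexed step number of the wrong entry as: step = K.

step = 6

Reference trace:
step 1: T0 LOAD ⇒ load; ctr=5 reg=5
step 2: T0 CAS ⇒ ok; ctr=6 reg=5
step 3: T1 LOAD ⇒ load; ctr=6 reg=6
step 4: T2 LOAD ⇒ load; ctr=6 reg=6
step 5: T1 CAS ⇒ ok; ctr=7 reg=6
step 6: T2 CAS ⇒ retry; ctr=7 reg=6
step 7: T1 LOAD ⇒ load; ctr=7 reg=7
step 8: T2 LOAD ⇒ load; ctr=7 reg=7
step 9: T1 CAS ⇒ ok; ctr=8 reg=7
step 10: T2 CAS ⇒ retry; ctr=8 reg=7
step 11: T1 LOAD ⇒ load; ctr=8 reg=8
step 12: T1 CAS ⇒ ok; ctr=9 reg=8
Mismatch at 6.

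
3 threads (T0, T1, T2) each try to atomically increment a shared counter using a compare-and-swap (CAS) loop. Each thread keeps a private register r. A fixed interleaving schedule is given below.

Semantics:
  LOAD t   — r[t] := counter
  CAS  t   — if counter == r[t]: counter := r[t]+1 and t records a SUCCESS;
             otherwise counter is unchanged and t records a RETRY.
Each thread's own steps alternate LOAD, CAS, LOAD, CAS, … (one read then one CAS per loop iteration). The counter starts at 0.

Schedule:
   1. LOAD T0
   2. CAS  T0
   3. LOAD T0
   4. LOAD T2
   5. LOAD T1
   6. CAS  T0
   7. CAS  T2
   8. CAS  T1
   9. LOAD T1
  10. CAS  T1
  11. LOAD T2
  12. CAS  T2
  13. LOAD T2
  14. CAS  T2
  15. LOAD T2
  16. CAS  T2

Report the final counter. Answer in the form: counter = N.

[1] T0.load  rd  (counter 0, T0.r 0)
[2] T0.cas  hit  (counter 1, T0.r 0)
[3] T0.load  rd  (counter 1, T0.r 1)
[4] T2.load  rd  (counter 1, T2.r 1)
[5] T1.load  rd  (counter 1, T1.r 1)
[6] T0.cas  hit  (counter 2, T0.r 1)
[7] T2.cas  miss  (counter 2, T2.r 1)
[8] T1.cas  miss  (counter 2, T1.r 1)
[9] T1.load  rd  (counter 2, T1.r 2)
[10] T1.cas  hit  (counter 3, T1.r 2)
[11] T2.load  rd  (counter 3, T2.r 3)
[12] T2.cas  hit  (counter 4, T2.r 3)
[13] T2.load  rd  (counter 4, T2.r 4)
[14] T2.cas  hit  (counter 5, T2.r 4)
[15] T2.load  rd  (counter 5, T2.r 5)
[16] T2.cas  hit  (counter 6, T2.r 5)

counter = 6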